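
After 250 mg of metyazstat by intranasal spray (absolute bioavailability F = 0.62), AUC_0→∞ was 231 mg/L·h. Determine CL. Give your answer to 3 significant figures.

CL = F × Dose / AUC_0→∞
   = 0.62 × 250 / 231 = 0.670996 L/h

CL = 0.671 L/h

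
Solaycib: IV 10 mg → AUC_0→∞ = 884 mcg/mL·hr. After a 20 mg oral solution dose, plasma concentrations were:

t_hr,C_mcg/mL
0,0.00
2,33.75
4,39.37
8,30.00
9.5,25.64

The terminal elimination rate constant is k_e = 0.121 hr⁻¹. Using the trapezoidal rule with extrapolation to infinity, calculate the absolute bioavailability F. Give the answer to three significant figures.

Trapezoidal AUC_0→9.5 (oral solution):
  [0→2]: (0.00+33.75)/2 × 2 = 33.75
  [2→4]: (33.75+39.37)/2 × 2 = 73.12
  [4→8]: (39.37+30.00)/2 × 4 = 138.74
  [8→9.5]: (30.00+25.64)/2 × 1.5 = 41.73
  Sum = 287.34 mcg/mL·hr
Tail: C_last/k_e = 25.64/0.121 = 211.901
AUC_0→∞ (oral solution) = 287.34 + 211.901 = 499.241 mcg/mL·hr
F = (AUC_ev/D_ev)/(AUC_iv/D_iv) = (499.241/20)/(884/10) = 24.96205/88.4 = 0.2824

F = 0.282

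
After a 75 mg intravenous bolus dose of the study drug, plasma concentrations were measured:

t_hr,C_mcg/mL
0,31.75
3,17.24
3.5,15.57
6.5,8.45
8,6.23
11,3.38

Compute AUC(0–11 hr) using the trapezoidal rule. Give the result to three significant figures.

AUC = 143 mcg/mL·hr

Trapezoidal AUC_0→11:
  [0→3]: (31.75+17.24)/2 × 3 = 73.485
  [3→3.5]: (17.24+15.57)/2 × 0.5 = 8.2025
  [3.5→6.5]: (15.57+8.45)/2 × 3 = 36.03
  [6.5→8]: (8.45+6.23)/2 × 1.5 = 11.01
  [8→11]: (6.23+3.38)/2 × 3 = 14.415
  Sum = 143.1425 mcg/mL·hr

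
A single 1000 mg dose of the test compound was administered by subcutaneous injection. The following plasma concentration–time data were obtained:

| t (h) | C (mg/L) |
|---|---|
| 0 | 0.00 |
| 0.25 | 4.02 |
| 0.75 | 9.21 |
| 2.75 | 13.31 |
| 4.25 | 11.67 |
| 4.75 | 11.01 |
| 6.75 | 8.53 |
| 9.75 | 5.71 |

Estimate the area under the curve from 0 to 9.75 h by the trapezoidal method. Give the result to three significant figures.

Trapezoidal AUC_0→9.75:
  [0→0.25]: (0.00+4.02)/2 × 0.25 = 0.5025
  [0.25→0.75]: (4.02+9.21)/2 × 0.5 = 3.3075
  [0.75→2.75]: (9.21+13.31)/2 × 2 = 22.52
  [2.75→4.25]: (13.31+11.67)/2 × 1.5 = 18.735
  [4.25→4.75]: (11.67+11.01)/2 × 0.5 = 5.67
  [4.75→6.75]: (11.01+8.53)/2 × 2 = 19.54
  [6.75→9.75]: (8.53+5.71)/2 × 3 = 21.36
  Sum = 91.635 mg/L·h

AUC = 91.6 mg/L·h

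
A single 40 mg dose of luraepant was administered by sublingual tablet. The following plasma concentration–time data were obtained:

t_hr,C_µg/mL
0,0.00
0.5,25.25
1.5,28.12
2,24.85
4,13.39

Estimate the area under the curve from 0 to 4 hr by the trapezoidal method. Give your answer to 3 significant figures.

Trapezoidal AUC_0→4:
  [0→0.5]: (0.00+25.25)/2 × 0.5 = 6.3125
  [0.5→1.5]: (25.25+28.12)/2 × 1 = 26.685
  [1.5→2]: (28.12+24.85)/2 × 0.5 = 13.2425
  [2→4]: (24.85+13.39)/2 × 2 = 38.24
  Sum = 84.48 µg/mL·hr

AUC = 84.5 µg/mL·hr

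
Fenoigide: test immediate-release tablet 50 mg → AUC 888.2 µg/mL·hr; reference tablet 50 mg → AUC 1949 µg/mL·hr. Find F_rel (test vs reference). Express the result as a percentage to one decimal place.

F_rel = 45.6%

F_rel = (AUC_test/D_test) / (AUC_ref/D_ref)
      = (888.2/50) / (1949/50)
      = 17.764 / 38.98 = 0.4557 = 45.57%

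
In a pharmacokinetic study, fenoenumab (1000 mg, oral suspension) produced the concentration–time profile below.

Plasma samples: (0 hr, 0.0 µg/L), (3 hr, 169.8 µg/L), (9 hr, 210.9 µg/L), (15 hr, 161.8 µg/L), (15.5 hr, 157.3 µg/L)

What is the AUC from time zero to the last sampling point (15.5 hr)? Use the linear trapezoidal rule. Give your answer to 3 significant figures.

AUC = 2590 µg/L·hr

Trapezoidal AUC_0→15.5:
  [0→3]: (0.0+169.8)/2 × 3 = 254.7
  [3→9]: (169.8+210.9)/2 × 6 = 1142.1
  [9→15]: (210.9+161.8)/2 × 6 = 1118.1
  [15→15.5]: (161.8+157.3)/2 × 0.5 = 79.775
  Sum = 2594.675 µg/L·hr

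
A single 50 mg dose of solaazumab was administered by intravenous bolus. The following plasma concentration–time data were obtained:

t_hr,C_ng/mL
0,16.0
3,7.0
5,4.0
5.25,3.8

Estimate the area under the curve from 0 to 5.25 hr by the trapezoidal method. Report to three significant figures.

AUC = 46.5 ng/mL·hr

Trapezoidal AUC_0→5.25:
  [0→3]: (16.0+7.0)/2 × 3 = 34.5
  [3→5]: (7.0+4.0)/2 × 2 = 11.0
  [5→5.25]: (4.0+3.8)/2 × 0.25 = 0.975
  Sum = 46.475 ng/mL·hr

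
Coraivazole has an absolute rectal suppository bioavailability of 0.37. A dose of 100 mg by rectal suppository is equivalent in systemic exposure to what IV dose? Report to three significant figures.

D_iv = 37.0 mg

Systemic exposure from an extravascular dose = F × D_ev, so the equivalent IV dose is F × D_ev.
D_iv = F × D_ev = 0.37 × 100 = 37 mg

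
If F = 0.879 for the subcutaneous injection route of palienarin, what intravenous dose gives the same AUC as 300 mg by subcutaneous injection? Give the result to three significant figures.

Systemic exposure from an extravascular dose = F × D_ev, so the equivalent IV dose is F × D_ev.
D_iv = F × D_ev = 0.879 × 300 = 263.7 mg

D_iv = 264 mg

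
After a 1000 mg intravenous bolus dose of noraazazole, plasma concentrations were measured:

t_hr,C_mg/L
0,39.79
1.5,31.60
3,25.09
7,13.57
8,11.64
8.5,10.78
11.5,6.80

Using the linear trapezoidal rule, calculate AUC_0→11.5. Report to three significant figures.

Trapezoidal AUC_0→11.5:
  [0→1.5]: (39.79+31.60)/2 × 1.5 = 53.5425
  [1.5→3]: (31.60+25.09)/2 × 1.5 = 42.5175
  [3→7]: (25.09+13.57)/2 × 4 = 77.32
  [7→8]: (13.57+11.64)/2 × 1 = 12.605
  [8→8.5]: (11.64+10.78)/2 × 0.5 = 5.605
  [8.5→11.5]: (10.78+6.80)/2 × 3 = 26.37
  Sum = 217.96 mg/L·hr

AUC = 218 mg/L·hr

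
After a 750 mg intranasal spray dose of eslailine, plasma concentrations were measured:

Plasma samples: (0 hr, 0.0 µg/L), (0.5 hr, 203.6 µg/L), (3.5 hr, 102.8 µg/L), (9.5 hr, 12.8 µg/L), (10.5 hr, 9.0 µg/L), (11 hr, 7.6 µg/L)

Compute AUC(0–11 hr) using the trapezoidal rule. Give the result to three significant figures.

AUC = 872 µg/L·hr

Trapezoidal AUC_0→11:
  [0→0.5]: (0.0+203.6)/2 × 0.5 = 50.9
  [0.5→3.5]: (203.6+102.8)/2 × 3 = 459.6
  [3.5→9.5]: (102.8+12.8)/2 × 6 = 346.8
  [9.5→10.5]: (12.8+9.0)/2 × 1 = 10.9
  [10.5→11]: (9.0+7.6)/2 × 0.5 = 4.15
  Sum = 872.35 µg/L·hr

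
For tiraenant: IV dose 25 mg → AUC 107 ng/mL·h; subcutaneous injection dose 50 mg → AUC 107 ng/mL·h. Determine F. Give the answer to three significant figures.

F = (AUC_ev / D_ev) / (AUC_iv / D_iv)
  = (107/50) / (107/25)
  = 2.14 / 4.28 = 0.5000

F = 0.500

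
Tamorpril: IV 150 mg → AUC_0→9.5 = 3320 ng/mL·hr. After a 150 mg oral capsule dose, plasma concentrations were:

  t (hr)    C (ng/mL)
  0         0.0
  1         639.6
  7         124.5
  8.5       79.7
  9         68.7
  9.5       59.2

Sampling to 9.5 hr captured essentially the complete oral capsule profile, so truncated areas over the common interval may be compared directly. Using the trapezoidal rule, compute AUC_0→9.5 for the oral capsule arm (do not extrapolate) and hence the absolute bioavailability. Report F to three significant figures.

F = 0.854

Trapezoidal AUC_0→9.5 (oral capsule):
  [0→1]: (0.0+639.6)/2 × 1 = 319.8
  [1→7]: (639.6+124.5)/2 × 6 = 2292.3
  [7→8.5]: (124.5+79.7)/2 × 1.5 = 153.15
  [8.5→9]: (79.7+68.7)/2 × 0.5 = 37.1
  [9→9.5]: (68.7+59.2)/2 × 0.5 = 31.975
  Sum = 2834.325 ng/mL·hr
F = (AUC_ev/D_ev)/(AUC_iv/D_iv) = (2834.325/150)/(3320/150) = 18.8955/22.1333 = 0.8537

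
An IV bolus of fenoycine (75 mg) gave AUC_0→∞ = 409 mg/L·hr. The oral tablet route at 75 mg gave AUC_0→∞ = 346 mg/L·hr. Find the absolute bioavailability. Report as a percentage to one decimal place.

F = 84.6%

F = (AUC_ev / D_ev) / (AUC_iv / D_iv)
  = (346/75) / (409/75)
  = 4.61333 / 5.45333 = 0.8460
  = 84.60%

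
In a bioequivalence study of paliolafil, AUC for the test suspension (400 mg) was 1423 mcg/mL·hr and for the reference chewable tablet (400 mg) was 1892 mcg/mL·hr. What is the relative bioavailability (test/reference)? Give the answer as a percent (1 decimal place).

F_rel = 75.2%

F_rel = (AUC_test/D_test) / (AUC_ref/D_ref)
      = (1423/400) / (1892/400)
      = 3.5575 / 4.73 = 0.7521 = 75.21%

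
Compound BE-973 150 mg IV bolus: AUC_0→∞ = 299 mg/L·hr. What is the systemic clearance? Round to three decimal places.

CL = Dose_iv / AUC_0→∞
   = 150 / 299 = 0.501672 L/hr

CL = 0.502 L/hr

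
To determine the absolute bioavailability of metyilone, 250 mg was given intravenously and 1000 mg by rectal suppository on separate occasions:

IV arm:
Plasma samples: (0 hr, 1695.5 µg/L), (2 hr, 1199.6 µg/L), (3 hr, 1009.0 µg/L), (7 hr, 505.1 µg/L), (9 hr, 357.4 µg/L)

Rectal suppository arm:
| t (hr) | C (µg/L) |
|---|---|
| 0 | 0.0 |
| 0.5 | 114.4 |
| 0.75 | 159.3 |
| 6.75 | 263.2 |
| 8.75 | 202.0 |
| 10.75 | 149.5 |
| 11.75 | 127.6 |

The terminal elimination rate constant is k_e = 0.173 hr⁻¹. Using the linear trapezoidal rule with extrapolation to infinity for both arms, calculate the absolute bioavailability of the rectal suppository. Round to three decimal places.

Trapezoidal AUC_0→9 (IV):
  [0→2]: (1695.5+1199.6)/2 × 2 = 2895.1
  [2→3]: (1199.6+1009.0)/2 × 1 = 1104.3
  [3→7]: (1009.0+505.1)/2 × 4 = 3028.2
  [7→9]: (505.1+357.4)/2 × 2 = 862.5
  Sum = 7890.1 µg/L·hr
IV tail: 357.4/0.173 = 2065.896; AUC_iv,0→∞ = 7890.1 + 2065.896 = 9955.996 µg/L·hr
Trapezoidal AUC_0→11.75 (rectal suppository):
  [0→0.5]: (0.0+114.4)/2 × 0.5 = 28.6
  [0.5→0.75]: (114.4+159.3)/2 × 0.25 = 34.2125
  [0.75→6.75]: (159.3+263.2)/2 × 6 = 1267.5
  [6.75→8.75]: (263.2+202.0)/2 × 2 = 465.2
  [8.75→10.75]: (202.0+149.5)/2 × 2 = 351.5
  [10.75→11.75]: (149.5+127.6)/2 × 1 = 138.55
  Sum = 2285.5625 µg/L·hr
rectal suppository tail: 127.6/0.173 = 737.572; AUC_ev,0→∞ = 2285.5625 + 737.572 = 3023.1345 µg/L·hr
F = (AUC_ev/D_ev)/(AUC_iv/D_iv) = (3023.1345/1000)/(9955.996/250) = 3.0231345/39.823984 = 0.0759

F = 0.076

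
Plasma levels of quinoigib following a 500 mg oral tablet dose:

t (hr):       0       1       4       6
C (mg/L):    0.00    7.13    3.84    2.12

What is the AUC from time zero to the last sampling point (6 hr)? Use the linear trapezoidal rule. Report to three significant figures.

Trapezoidal AUC_0→6:
  [0→1]: (0.00+7.13)/2 × 1 = 3.565
  [1→4]: (7.13+3.84)/2 × 3 = 16.455
  [4→6]: (3.84+2.12)/2 × 2 = 5.96
  Sum = 25.98 mg/L·hr

AUC = 26.0 mg/L·hr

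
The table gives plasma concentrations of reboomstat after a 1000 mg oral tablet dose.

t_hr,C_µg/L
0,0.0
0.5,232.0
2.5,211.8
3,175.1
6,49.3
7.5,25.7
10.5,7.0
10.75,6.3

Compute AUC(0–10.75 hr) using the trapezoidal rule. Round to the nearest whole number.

AUC = 1042 µg/L·hr

Trapezoidal AUC_0→10.75:
  [0→0.5]: (0.0+232.0)/2 × 0.5 = 58.0
  [0.5→2.5]: (232.0+211.8)/2 × 2 = 443.8
  [2.5→3]: (211.8+175.1)/2 × 0.5 = 96.725
  [3→6]: (175.1+49.3)/2 × 3 = 336.6
  [6→7.5]: (49.3+25.7)/2 × 1.5 = 56.25
  [7.5→10.5]: (25.7+7.0)/2 × 3 = 49.05
  [10.5→10.75]: (7.0+6.3)/2 × 0.25 = 1.6625
  Sum = 1042.0875 µg/L·hr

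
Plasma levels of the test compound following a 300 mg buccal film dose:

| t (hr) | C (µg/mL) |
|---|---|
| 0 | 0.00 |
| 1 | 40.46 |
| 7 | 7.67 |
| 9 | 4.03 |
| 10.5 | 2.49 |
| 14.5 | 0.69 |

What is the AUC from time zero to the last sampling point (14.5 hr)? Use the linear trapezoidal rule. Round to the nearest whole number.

Trapezoidal AUC_0→14.5:
  [0→1]: (0.00+40.46)/2 × 1 = 20.23
  [1→7]: (40.46+7.67)/2 × 6 = 144.39
  [7→9]: (7.67+4.03)/2 × 2 = 11.7
  [9→10.5]: (4.03+2.49)/2 × 1.5 = 4.89
  [10.5→14.5]: (2.49+0.69)/2 × 4 = 6.36
  Sum = 187.57 µg/mL·hr

AUC = 188 µg/mL·hr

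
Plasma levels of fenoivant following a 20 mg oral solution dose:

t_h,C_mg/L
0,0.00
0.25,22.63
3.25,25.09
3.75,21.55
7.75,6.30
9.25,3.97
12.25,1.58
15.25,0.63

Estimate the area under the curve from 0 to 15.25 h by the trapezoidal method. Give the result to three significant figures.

Trapezoidal AUC_0→15.25:
  [0→0.25]: (0.00+22.63)/2 × 0.25 = 2.82875
  [0.25→3.25]: (22.63+25.09)/2 × 3 = 71.58
  [3.25→3.75]: (25.09+21.55)/2 × 0.5 = 11.66
  [3.75→7.75]: (21.55+6.30)/2 × 4 = 55.7
  [7.75→9.25]: (6.30+3.97)/2 × 1.5 = 7.7025
  [9.25→12.25]: (3.97+1.58)/2 × 3 = 8.325
  [12.25→15.25]: (1.58+0.63)/2 × 3 = 3.315
  Sum = 161.11125 mg/L·h

AUC = 161 mg/L·h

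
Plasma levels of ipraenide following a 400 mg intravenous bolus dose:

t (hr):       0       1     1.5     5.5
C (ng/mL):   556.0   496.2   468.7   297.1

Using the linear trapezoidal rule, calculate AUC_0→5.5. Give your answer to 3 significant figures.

AUC = 2300 ng/mL·hr

Trapezoidal AUC_0→5.5:
  [0→1]: (556.0+496.2)/2 × 1 = 526.1
  [1→1.5]: (496.2+468.7)/2 × 0.5 = 241.225
  [1.5→5.5]: (468.7+297.1)/2 × 4 = 1531.6
  Sum = 2298.925 ng/mL·hr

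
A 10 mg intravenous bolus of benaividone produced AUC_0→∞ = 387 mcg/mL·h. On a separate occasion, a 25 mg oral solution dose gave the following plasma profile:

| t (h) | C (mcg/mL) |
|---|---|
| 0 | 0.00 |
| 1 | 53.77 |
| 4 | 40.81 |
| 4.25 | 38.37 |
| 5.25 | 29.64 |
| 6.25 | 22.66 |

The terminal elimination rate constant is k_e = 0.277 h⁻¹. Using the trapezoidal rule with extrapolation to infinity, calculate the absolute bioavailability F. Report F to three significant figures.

Trapezoidal AUC_0→6.25 (oral solution):
  [0→1]: (0.00+53.77)/2 × 1 = 26.885
  [1→4]: (53.77+40.81)/2 × 3 = 141.87
  [4→4.25]: (40.81+38.37)/2 × 0.25 = 9.8975
  [4.25→5.25]: (38.37+29.64)/2 × 1 = 34.005
  [5.25→6.25]: (29.64+22.66)/2 × 1 = 26.15
  Sum = 238.8075 mcg/mL·h
Tail: C_last/k_e = 22.66/0.277 = 81.805
AUC_0→∞ (oral solution) = 238.8075 + 81.805 = 320.6125 mcg/mL·h
F = (AUC_ev/D_ev)/(AUC_iv/D_iv) = (320.6125/25)/(387/10) = 12.8245/38.7 = 0.3314

F = 0.331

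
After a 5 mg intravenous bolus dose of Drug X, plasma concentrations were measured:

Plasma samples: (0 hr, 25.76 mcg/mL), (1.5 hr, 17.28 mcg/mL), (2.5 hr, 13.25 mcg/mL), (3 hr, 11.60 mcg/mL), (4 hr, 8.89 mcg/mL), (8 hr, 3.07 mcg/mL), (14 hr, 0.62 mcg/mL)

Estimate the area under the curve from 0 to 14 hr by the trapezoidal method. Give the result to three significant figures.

AUC = 99.0 mcg/mL·hr

Trapezoidal AUC_0→14:
  [0→1.5]: (25.76+17.28)/2 × 1.5 = 32.28
  [1.5→2.5]: (17.28+13.25)/2 × 1 = 15.265
  [2.5→3]: (13.25+11.60)/2 × 0.5 = 6.2125
  [3→4]: (11.60+8.89)/2 × 1 = 10.245
  [4→8]: (8.89+3.07)/2 × 4 = 23.92
  [8→14]: (3.07+0.62)/2 × 6 = 11.07
  Sum = 98.9925 mcg/mL·hr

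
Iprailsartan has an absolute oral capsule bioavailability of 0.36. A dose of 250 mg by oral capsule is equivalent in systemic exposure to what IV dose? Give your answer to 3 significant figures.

Systemic exposure from an extravascular dose = F × D_ev, so the equivalent IV dose is F × D_ev.
D_iv = F × D_ev = 0.36 × 250 = 90 mg

D_iv = 90.0 mg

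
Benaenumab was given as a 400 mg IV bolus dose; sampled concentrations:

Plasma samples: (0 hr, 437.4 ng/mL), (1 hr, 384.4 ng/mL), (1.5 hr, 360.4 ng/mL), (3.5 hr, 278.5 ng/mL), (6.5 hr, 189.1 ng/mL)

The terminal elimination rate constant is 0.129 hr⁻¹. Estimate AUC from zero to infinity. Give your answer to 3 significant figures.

AUC = 3400 ng/mL·hr

Trapezoidal AUC_0→6.5:
  [0→1]: (437.4+384.4)/2 × 1 = 410.9
  [1→1.5]: (384.4+360.4)/2 × 0.5 = 186.2
  [1.5→3.5]: (360.4+278.5)/2 × 2 = 638.9
  [3.5→6.5]: (278.5+189.1)/2 × 3 = 701.4
  Sum = 1937.4 ng/mL·hr
Extrapolated tail: C_last / k_e = 189.1 / 0.129 = 1465.891
AUC_0→∞ = 1937.4 + 1465.891 = 3403.291 ng/mL·hr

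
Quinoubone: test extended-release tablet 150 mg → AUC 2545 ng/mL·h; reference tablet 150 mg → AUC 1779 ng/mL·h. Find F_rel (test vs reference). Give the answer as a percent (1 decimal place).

F_rel = (AUC_test/D_test) / (AUC_ref/D_ref)
      = (2545/150) / (1779/150)
      = 16.9667 / 11.86 = 1.4306 = 143.06%

F_rel = 143.1%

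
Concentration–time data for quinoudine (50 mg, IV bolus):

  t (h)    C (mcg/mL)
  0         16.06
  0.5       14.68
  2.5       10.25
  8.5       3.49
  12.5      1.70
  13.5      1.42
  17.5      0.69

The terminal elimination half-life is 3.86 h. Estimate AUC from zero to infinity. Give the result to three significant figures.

AUC = 93.8 mcg/mL·h

Trapezoidal AUC_0→17.5:
  [0→0.5]: (16.06+14.68)/2 × 0.5 = 7.685
  [0.5→2.5]: (14.68+10.25)/2 × 2 = 24.93
  [2.5→8.5]: (10.25+3.49)/2 × 6 = 41.22
  [8.5→12.5]: (3.49+1.70)/2 × 4 = 10.38
  [12.5→13.5]: (1.70+1.42)/2 × 1 = 1.56
  [13.5→17.5]: (1.42+0.69)/2 × 4 = 4.22
  Sum = 89.995 mcg/mL·h
k_e = ln2 / t½ = 0.693147 / 3.86 = 0.1796 h^-1
Extrapolated tail: C_last / k_e = 0.69 / 0.1796 = 3.842
AUC_0→∞ = 89.995 + 3.842 = 93.837 mcg/mL·h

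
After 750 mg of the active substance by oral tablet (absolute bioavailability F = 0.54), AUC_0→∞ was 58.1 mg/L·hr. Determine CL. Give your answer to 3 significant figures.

CL = 6.97 L/hr

CL = F × Dose / AUC_0→∞
   = 0.54 × 750 / 58.1 = 6.97074 L/hr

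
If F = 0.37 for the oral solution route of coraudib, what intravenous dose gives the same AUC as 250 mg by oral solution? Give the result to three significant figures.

Systemic exposure from an extravascular dose = F × D_ev, so the equivalent IV dose is F × D_ev.
D_iv = F × D_ev = 0.37 × 250 = 92.5 mg

D_iv = 92.5 mg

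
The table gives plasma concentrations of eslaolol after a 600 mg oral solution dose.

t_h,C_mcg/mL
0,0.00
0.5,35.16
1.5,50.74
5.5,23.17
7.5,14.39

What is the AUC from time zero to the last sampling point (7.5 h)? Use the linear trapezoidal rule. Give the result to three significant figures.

AUC = 237 mcg/mL·h

Trapezoidal AUC_0→7.5:
  [0→0.5]: (0.00+35.16)/2 × 0.5 = 8.79
  [0.5→1.5]: (35.16+50.74)/2 × 1 = 42.95
  [1.5→5.5]: (50.74+23.17)/2 × 4 = 147.82
  [5.5→7.5]: (23.17+14.39)/2 × 2 = 37.56
  Sum = 237.12 mcg/mL·h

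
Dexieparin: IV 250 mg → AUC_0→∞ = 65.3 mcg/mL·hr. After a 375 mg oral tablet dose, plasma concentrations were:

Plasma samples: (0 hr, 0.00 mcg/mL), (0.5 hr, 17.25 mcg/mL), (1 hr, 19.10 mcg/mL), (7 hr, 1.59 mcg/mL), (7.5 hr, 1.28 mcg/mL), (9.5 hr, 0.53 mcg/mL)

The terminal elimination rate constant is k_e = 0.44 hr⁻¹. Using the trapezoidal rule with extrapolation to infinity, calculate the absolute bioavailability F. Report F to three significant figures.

F = 0.809

Trapezoidal AUC_0→9.5 (oral tablet):
  [0→0.5]: (0.00+17.25)/2 × 0.5 = 4.3125
  [0.5→1]: (17.25+19.10)/2 × 0.5 = 9.0875
  [1→7]: (19.10+1.59)/2 × 6 = 62.07
  [7→7.5]: (1.59+1.28)/2 × 0.5 = 0.7175
  [7.5→9.5]: (1.28+0.53)/2 × 2 = 1.81
  Sum = 77.9975 mcg/mL·hr
Tail: C_last/k_e = 0.53/0.44 = 1.205
AUC_0→∞ (oral tablet) = 77.9975 + 1.205 = 79.2025 mcg/mL·hr
F = (AUC_ev/D_ev)/(AUC_iv/D_iv) = (79.2025/375)/(65.3/250) = 0.211207/0.2612 = 0.8086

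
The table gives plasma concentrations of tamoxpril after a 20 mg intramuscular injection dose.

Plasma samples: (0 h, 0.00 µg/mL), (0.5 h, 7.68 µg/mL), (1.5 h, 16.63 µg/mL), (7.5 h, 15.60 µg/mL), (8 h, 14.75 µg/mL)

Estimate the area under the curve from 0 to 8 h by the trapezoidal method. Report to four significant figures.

AUC = 118.4 µg/mL·h

Trapezoidal AUC_0→8:
  [0→0.5]: (0.00+7.68)/2 × 0.5 = 1.92
  [0.5→1.5]: (7.68+16.63)/2 × 1 = 12.155
  [1.5→7.5]: (16.63+15.60)/2 × 6 = 96.69
  [7.5→8]: (15.60+14.75)/2 × 0.5 = 7.5875
  Sum = 118.3525 µg/mL·h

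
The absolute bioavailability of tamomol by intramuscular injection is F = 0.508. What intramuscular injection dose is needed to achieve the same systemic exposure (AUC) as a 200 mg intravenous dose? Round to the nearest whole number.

D_intramuscular = 394 mg

For equal systemic exposure: F × D_ev = D_iv
D_ev = D_iv / F = 200 / 0.508 = 393.701 mg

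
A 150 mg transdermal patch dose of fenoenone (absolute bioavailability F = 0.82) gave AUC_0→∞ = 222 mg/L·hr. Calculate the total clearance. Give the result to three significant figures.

CL = F × Dose / AUC_0→∞
   = 0.82 × 150 / 222 = 0.554054 L/hr

CL = 0.554 L/hr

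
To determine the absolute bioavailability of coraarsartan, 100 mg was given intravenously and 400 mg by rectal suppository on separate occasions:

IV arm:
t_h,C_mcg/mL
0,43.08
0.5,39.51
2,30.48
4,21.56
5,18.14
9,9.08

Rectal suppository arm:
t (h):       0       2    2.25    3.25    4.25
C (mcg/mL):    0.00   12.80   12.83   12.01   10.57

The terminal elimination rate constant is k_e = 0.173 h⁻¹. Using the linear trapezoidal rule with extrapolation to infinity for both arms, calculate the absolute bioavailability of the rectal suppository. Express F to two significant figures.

Trapezoidal AUC_0→9 (IV):
  [0→0.5]: (43.08+39.51)/2 × 0.5 = 20.6475
  [0.5→2]: (39.51+30.48)/2 × 1.5 = 52.4925
  [2→4]: (30.48+21.56)/2 × 2 = 52.04
  [4→5]: (21.56+18.14)/2 × 1 = 19.85
  [5→9]: (18.14+9.08)/2 × 4 = 54.44
  Sum = 199.47 mcg/mL·h
IV tail: 9.08/0.173 = 52.486; AUC_iv,0→∞ = 199.47 + 52.486 = 251.956 mcg/mL·h
Trapezoidal AUC_0→4.25 (rectal suppository):
  [0→2]: (0.00+12.80)/2 × 2 = 12.8
  [2→2.25]: (12.80+12.83)/2 × 0.25 = 3.20375
  [2.25→3.25]: (12.83+12.01)/2 × 1 = 12.42
  [3.25→4.25]: (12.01+10.57)/2 × 1 = 11.29
  Sum = 39.71375 mcg/mL·h
rectal suppository tail: 10.57/0.173 = 61.098; AUC_ev,0→∞ = 39.71375 + 61.098 = 100.81175 mcg/mL·h
F = (AUC_ev/D_ev)/(AUC_iv/D_iv) = (100.81175/400)/(251.956/100) = 0.252029/2.51956 = 0.1000

F = 0.10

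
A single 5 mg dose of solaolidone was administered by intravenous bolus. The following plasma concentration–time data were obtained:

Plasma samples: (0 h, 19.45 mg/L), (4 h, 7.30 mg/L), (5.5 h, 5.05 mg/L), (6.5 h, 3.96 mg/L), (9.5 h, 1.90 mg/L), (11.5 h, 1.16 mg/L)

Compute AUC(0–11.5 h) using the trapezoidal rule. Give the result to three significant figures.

AUC = 79.1 mg/L·h

Trapezoidal AUC_0→11.5:
  [0→4]: (19.45+7.30)/2 × 4 = 53.5
  [4→5.5]: (7.30+5.05)/2 × 1.5 = 9.2625
  [5.5→6.5]: (5.05+3.96)/2 × 1 = 4.505
  [6.5→9.5]: (3.96+1.90)/2 × 3 = 8.79
  [9.5→11.5]: (1.90+1.16)/2 × 2 = 3.06
  Sum = 79.1175 mg/L·h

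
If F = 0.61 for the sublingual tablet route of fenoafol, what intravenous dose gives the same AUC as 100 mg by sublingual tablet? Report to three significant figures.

Systemic exposure from an extravascular dose = F × D_ev, so the equivalent IV dose is F × D_ev.
D_iv = F × D_ev = 0.61 × 100 = 61 mg

D_iv = 61.0 mg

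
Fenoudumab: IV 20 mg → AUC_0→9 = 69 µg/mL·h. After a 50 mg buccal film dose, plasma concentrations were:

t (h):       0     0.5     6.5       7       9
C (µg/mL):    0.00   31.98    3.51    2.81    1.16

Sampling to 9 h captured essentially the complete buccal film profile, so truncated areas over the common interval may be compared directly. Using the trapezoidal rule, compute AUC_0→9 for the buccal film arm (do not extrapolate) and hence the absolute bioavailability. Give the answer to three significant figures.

Trapezoidal AUC_0→9 (buccal film):
  [0→0.5]: (0.00+31.98)/2 × 0.5 = 7.995
  [0.5→6.5]: (31.98+3.51)/2 × 6 = 106.47
  [6.5→7]: (3.51+2.81)/2 × 0.5 = 1.58
  [7→9]: (2.81+1.16)/2 × 2 = 3.97
  Sum = 120.015 µg/mL·h
F = (AUC_ev/D_ev)/(AUC_iv/D_iv) = (120.015/50)/(69/20) = 2.4003/3.45 = 0.6957

F = 0.696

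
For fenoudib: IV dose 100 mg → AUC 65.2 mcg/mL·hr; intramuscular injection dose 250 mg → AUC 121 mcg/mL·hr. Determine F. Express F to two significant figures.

F = 0.74

F = (AUC_ev / D_ev) / (AUC_iv / D_iv)
  = (121/250) / (65.2/100)
  = 0.484 / 0.652 = 0.7423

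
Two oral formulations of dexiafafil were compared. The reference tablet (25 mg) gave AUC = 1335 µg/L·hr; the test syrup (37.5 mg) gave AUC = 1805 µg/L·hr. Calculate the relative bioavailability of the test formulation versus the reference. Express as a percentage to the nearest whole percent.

F_rel = 90%

F_rel = (AUC_test/D_test) / (AUC_ref/D_ref)
      = (1805/37.5) / (1335/25)
      = 48.1333 / 53.4 = 0.9014 = 90.14%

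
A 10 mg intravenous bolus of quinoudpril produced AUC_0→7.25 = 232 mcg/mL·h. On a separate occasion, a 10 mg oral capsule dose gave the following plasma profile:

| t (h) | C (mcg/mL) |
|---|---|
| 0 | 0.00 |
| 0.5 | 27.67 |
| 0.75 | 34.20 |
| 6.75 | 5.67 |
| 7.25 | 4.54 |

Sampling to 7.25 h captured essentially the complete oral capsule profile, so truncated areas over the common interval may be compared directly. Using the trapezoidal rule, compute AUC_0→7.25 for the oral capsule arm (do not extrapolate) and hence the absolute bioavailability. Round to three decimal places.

Trapezoidal AUC_0→7.25 (oral capsule):
  [0→0.5]: (0.00+27.67)/2 × 0.5 = 6.9175
  [0.5→0.75]: (27.67+34.20)/2 × 0.25 = 7.73375
  [0.75→6.75]: (34.20+5.67)/2 × 6 = 119.61
  [6.75→7.25]: (5.67+4.54)/2 × 0.5 = 2.5525
  Sum = 136.81375 mcg/mL·h
F = (AUC_ev/D_ev)/(AUC_iv/D_iv) = (136.81375/10)/(232/10) = 13.681375/23.2 = 0.5897

F = 0.590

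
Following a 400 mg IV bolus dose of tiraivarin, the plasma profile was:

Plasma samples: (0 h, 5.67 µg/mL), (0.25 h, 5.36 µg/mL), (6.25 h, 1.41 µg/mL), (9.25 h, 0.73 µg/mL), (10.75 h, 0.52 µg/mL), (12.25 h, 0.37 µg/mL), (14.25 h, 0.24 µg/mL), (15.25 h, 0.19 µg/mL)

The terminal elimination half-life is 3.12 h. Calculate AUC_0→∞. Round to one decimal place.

AUC = 28.2 µg/mL·h

Trapezoidal AUC_0→15.25:
  [0→0.25]: (5.67+5.36)/2 × 0.25 = 1.37875
  [0.25→6.25]: (5.36+1.41)/2 × 6 = 20.31
  [6.25→9.25]: (1.41+0.73)/2 × 3 = 3.21
  [9.25→10.75]: (0.73+0.52)/2 × 1.5 = 0.9375
  [10.75→12.25]: (0.52+0.37)/2 × 1.5 = 0.6675
  [12.25→14.25]: (0.37+0.24)/2 × 2 = 0.61
  [14.25→15.25]: (0.24+0.19)/2 × 1 = 0.215
  Sum = 27.32875 µg/mL·h
k_e = ln2 / t½ = 0.693147 / 3.12 = 0.2222 h^-1
Extrapolated tail: C_last / k_e = 0.19 / 0.2222 = 0.855
AUC_0→∞ = 27.32875 + 0.855 = 28.18375 µg/mL·h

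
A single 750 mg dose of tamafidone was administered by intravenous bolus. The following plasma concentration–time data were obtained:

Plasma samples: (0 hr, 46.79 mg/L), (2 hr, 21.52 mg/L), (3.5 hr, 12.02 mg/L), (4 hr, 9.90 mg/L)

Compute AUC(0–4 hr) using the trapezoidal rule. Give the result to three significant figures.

Trapezoidal AUC_0→4:
  [0→2]: (46.79+21.52)/2 × 2 = 68.31
  [2→3.5]: (21.52+12.02)/2 × 1.5 = 25.155
  [3.5→4]: (12.02+9.90)/2 × 0.5 = 5.48
  Sum = 98.945 mg/L·hr

AUC = 98.9 mg/L·hr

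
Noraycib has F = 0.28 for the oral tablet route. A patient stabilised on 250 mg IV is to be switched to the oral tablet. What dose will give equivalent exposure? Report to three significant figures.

D_oral = 893 mg

For equal systemic exposure: F × D_ev = D_iv
D_ev = D_iv / F = 250 / 0.28 = 892.857 mg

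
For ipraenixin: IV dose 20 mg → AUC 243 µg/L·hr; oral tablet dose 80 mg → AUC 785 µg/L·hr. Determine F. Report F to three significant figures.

F = (AUC_ev / D_ev) / (AUC_iv / D_iv)
  = (785/80) / (243/20)
  = 9.8125 / 12.15 = 0.8076

F = 0.808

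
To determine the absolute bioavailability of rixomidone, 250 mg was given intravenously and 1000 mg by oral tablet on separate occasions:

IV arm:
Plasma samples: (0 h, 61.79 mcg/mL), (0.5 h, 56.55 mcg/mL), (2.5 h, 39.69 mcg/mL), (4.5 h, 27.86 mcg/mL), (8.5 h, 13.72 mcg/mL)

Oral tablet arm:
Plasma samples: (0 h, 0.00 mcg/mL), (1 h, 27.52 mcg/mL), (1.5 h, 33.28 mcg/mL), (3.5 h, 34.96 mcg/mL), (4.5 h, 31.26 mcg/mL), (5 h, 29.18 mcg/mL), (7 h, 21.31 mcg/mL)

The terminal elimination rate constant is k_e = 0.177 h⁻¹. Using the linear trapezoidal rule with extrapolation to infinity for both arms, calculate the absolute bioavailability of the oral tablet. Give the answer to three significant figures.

Trapezoidal AUC_0→8.5 (IV):
  [0→0.5]: (61.79+56.55)/2 × 0.5 = 29.585
  [0.5→2.5]: (56.55+39.69)/2 × 2 = 96.24
  [2.5→4.5]: (39.69+27.86)/2 × 2 = 67.55
  [4.5→8.5]: (27.86+13.72)/2 × 4 = 83.16
  Sum = 276.535 mcg/mL·h
IV tail: 13.72/0.177 = 77.514; AUC_iv,0→∞ = 276.535 + 77.514 = 354.049 mcg/mL·h
Trapezoidal AUC_0→7 (oral tablet):
  [0→1]: (0.00+27.52)/2 × 1 = 13.76
  [1→1.5]: (27.52+33.28)/2 × 0.5 = 15.2
  [1.5→3.5]: (33.28+34.96)/2 × 2 = 68.24
  [3.5→4.5]: (34.96+31.26)/2 × 1 = 33.11
  [4.5→5]: (31.26+29.18)/2 × 0.5 = 15.11
  [5→7]: (29.18+21.31)/2 × 2 = 50.49
  Sum = 195.91 mcg/mL·h
oral tablet tail: 21.31/0.177 = 120.395; AUC_ev,0→∞ = 195.91 + 120.395 = 316.305 mcg/mL·h
F = (AUC_ev/D_ev)/(AUC_iv/D_iv) = (316.305/1000)/(354.049/250) = 0.316305/1.416196 = 0.2233

F = 0.223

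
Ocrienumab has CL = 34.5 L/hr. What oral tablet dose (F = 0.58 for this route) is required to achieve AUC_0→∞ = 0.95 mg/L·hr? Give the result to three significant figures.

Dose = 56.5 mg

Dose = CL × AUC_0→∞ / F
     = 34.5 × 0.95 / 0.58 = 56.5086 mg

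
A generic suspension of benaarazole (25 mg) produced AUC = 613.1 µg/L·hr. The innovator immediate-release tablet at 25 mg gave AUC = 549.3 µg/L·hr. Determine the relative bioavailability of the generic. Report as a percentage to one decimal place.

F_rel = (AUC_test/D_test) / (AUC_ref/D_ref)
      = (613.1/25) / (549.3/25)
      = 24.524 / 21.972 = 1.1161 = 111.61%

F_rel = 111.6%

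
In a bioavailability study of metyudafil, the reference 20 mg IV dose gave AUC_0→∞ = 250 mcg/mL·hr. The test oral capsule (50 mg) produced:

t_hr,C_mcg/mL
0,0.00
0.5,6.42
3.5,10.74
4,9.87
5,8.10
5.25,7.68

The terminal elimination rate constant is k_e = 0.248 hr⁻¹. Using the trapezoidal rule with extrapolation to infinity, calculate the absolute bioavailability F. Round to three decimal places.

Trapezoidal AUC_0→5.25 (oral capsule):
  [0→0.5]: (0.00+6.42)/2 × 0.5 = 1.605
  [0.5→3.5]: (6.42+10.74)/2 × 3 = 25.74
  [3.5→4]: (10.74+9.87)/2 × 0.5 = 5.1525
  [4→5]: (9.87+8.10)/2 × 1 = 8.985
  [5→5.25]: (8.10+7.68)/2 × 0.25 = 1.9725
  Sum = 43.455 mcg/mL·hr
Tail: C_last/k_e = 7.68/0.248 = 30.968
AUC_0→∞ (oral capsule) = 43.455 + 30.968 = 74.423 mcg/mL·hr
F = (AUC_ev/D_ev)/(AUC_iv/D_iv) = (74.423/50)/(250/20) = 1.48846/12.5 = 0.1191

F = 0.119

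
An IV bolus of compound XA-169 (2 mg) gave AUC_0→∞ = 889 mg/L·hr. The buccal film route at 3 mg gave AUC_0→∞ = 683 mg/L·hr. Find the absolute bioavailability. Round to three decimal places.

F = 0.512

F = (AUC_ev / D_ev) / (AUC_iv / D_iv)
  = (683/3) / (889/2)
  = 227.667 / 444.5 = 0.5122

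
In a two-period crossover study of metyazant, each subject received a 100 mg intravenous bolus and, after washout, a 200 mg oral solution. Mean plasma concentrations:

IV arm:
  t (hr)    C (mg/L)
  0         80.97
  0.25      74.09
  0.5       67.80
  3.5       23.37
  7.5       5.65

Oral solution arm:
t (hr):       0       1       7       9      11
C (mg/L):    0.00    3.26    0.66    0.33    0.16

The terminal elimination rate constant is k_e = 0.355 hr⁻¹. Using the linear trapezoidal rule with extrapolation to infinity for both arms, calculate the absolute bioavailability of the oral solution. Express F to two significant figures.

Trapezoidal AUC_0→7.5 (IV):
  [0→0.25]: (80.97+74.09)/2 × 0.25 = 19.3825
  [0.25→0.5]: (74.09+67.80)/2 × 0.25 = 17.73625
  [0.5→3.5]: (67.80+23.37)/2 × 3 = 136.755
  [3.5→7.5]: (23.37+5.65)/2 × 4 = 58.04
  Sum = 231.91375 mg/L·hr
IV tail: 5.65/0.355 = 15.915; AUC_iv,0→∞ = 231.91375 + 15.915 = 247.82875 mg/L·hr
Trapezoidal AUC_0→11 (oral solution):
  [0→1]: (0.00+3.26)/2 × 1 = 1.63
  [1→7]: (3.26+0.66)/2 × 6 = 11.76
  [7→9]: (0.66+0.33)/2 × 2 = 0.99
  [9→11]: (0.33+0.16)/2 × 2 = 0.49
  Sum = 14.87 mg/L·hr
oral solution tail: 0.16/0.355 = 0.451; AUC_ev,0→∞ = 14.87 + 0.451 = 15.321 mg/L·hr
F = (AUC_ev/D_ev)/(AUC_iv/D_iv) = (15.321/200)/(247.82875/100) = 0.076605/2.4782875 = 0.0309

F = 0.031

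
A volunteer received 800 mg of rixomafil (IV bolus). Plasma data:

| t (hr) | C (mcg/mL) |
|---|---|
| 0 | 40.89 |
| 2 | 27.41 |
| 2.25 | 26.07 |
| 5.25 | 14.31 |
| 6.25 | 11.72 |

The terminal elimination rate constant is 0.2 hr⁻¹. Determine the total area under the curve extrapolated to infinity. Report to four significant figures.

AUC = 207.2 mcg/mL·hr

Trapezoidal AUC_0→6.25:
  [0→2]: (40.89+27.41)/2 × 2 = 68.3
  [2→2.25]: (27.41+26.07)/2 × 0.25 = 6.685
  [2.25→5.25]: (26.07+14.31)/2 × 3 = 60.57
  [5.25→6.25]: (14.31+11.72)/2 × 1 = 13.015
  Sum = 148.57 mcg/mL·hr
Extrapolated tail: C_last / k_e = 11.72 / 0.2 = 58.600
AUC_0→∞ = 148.57 + 58.600 = 207.17 mcg/mL·hr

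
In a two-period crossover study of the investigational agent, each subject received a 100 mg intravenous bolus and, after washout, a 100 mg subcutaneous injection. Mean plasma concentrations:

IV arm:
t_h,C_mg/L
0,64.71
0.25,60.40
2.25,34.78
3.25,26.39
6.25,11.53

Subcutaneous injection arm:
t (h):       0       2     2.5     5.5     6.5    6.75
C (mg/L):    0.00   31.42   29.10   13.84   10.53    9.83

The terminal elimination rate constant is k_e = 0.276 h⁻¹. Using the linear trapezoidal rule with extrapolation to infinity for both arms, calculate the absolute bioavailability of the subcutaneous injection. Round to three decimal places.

F = 0.672

Trapezoidal AUC_0→6.25 (IV):
  [0→0.25]: (64.71+60.40)/2 × 0.25 = 15.63875
  [0.25→2.25]: (60.40+34.78)/2 × 2 = 95.18
  [2.25→3.25]: (34.78+26.39)/2 × 1 = 30.585
  [3.25→6.25]: (26.39+11.53)/2 × 3 = 56.88
  Sum = 198.28375 mg/L·h
IV tail: 11.53/0.276 = 41.775; AUC_iv,0→∞ = 198.28375 + 41.775 = 240.05875 mg/L·h
Trapezoidal AUC_0→6.75 (subcutaneous injection):
  [0→2]: (0.00+31.42)/2 × 2 = 31.42
  [2→2.5]: (31.42+29.10)/2 × 0.5 = 15.13
  [2.5→5.5]: (29.10+13.84)/2 × 3 = 64.41
  [5.5→6.5]: (13.84+10.53)/2 × 1 = 12.185
  [6.5→6.75]: (10.53+9.83)/2 × 0.25 = 2.545
  Sum = 125.69 mg/L·h
subcutaneous injection tail: 9.83/0.276 = 35.616; AUC_ev,0→∞ = 125.69 + 35.616 = 161.306 mg/L·h
F = (AUC_ev/D_ev)/(AUC_iv/D_iv) = (161.306/100)/(240.05875/100) = 1.61306/2.4005875 = 0.6719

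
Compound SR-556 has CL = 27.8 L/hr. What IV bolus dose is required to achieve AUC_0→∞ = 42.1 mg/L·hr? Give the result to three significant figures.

Dose = 1170 mg

Dose_iv = CL × AUC_0→∞
     = 27.8 × 42.1 = 1170.38 mg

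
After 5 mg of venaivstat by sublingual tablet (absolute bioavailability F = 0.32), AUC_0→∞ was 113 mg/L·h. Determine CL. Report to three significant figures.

CL = 0.0142 L/h

CL = F × Dose / AUC_0→∞
   = 0.32 × 5 / 113 = 0.0141593 L/h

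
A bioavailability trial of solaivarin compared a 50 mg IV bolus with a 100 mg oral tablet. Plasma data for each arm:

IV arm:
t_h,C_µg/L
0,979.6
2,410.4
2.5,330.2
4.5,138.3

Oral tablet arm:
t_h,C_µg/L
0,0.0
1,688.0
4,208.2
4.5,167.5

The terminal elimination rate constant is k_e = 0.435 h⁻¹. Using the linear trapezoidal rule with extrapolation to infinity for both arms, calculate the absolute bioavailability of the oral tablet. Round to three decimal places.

Trapezoidal AUC_0→4.5 (IV):
  [0→2]: (979.6+410.4)/2 × 2 = 1390.0
  [2→2.5]: (410.4+330.2)/2 × 0.5 = 185.15
  [2.5→4.5]: (330.2+138.3)/2 × 2 = 468.5
  Sum = 2043.65 µg/L·h
IV tail: 138.3/0.435 = 317.931; AUC_iv,0→∞ = 2043.65 + 317.931 = 2361.581 µg/L·h
Trapezoidal AUC_0→4.5 (oral tablet):
  [0→1]: (0.0+688.0)/2 × 1 = 344.0
  [1→4]: (688.0+208.2)/2 × 3 = 1344.3
  [4→4.5]: (208.2+167.5)/2 × 0.5 = 93.925
  Sum = 1782.225 µg/L·h
oral tablet tail: 167.5/0.435 = 385.057; AUC_ev,0→∞ = 1782.225 + 385.057 = 2167.282 µg/L·h
F = (AUC_ev/D_ev)/(AUC_iv/D_iv) = (2167.282/100)/(2361.581/50) = 21.67282/47.23162 = 0.4589

F = 0.459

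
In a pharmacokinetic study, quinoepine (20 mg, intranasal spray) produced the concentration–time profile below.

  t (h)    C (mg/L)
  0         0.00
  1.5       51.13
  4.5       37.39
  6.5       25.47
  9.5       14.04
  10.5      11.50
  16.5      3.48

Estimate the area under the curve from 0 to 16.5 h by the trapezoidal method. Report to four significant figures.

Trapezoidal AUC_0→16.5:
  [0→1.5]: (0.00+51.13)/2 × 1.5 = 38.3475
  [1.5→4.5]: (51.13+37.39)/2 × 3 = 132.78
  [4.5→6.5]: (37.39+25.47)/2 × 2 = 62.86
  [6.5→9.5]: (25.47+14.04)/2 × 3 = 59.265
  [9.5→10.5]: (14.04+11.50)/2 × 1 = 12.77
  [10.5→16.5]: (11.50+3.48)/2 × 6 = 44.94
  Sum = 350.9625 mg/L·h

AUC = 351.0 mg/L·h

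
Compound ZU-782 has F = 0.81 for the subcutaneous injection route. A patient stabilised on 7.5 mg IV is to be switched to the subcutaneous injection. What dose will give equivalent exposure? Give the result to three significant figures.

D_subcutaneous = 9.26 mg

For equal systemic exposure: F × D_ev = D_iv
D_ev = D_iv / F = 7.5 / 0.81 = 9.25926 mg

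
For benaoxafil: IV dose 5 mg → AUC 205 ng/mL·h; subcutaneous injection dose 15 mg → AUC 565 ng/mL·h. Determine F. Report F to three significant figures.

F = (AUC_ev / D_ev) / (AUC_iv / D_iv)
  = (565/15) / (205/5)
  = 37.6667 / 41 = 0.9187

F = 0.919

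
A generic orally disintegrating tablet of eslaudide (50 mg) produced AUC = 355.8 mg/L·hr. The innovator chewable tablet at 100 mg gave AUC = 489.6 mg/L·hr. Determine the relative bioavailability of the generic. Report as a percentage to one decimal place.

F_rel = 145.3%

F_rel = (AUC_test/D_test) / (AUC_ref/D_ref)
      = (355.8/50) / (489.6/100)
      = 7.116 / 4.896 = 1.4534 = 145.34%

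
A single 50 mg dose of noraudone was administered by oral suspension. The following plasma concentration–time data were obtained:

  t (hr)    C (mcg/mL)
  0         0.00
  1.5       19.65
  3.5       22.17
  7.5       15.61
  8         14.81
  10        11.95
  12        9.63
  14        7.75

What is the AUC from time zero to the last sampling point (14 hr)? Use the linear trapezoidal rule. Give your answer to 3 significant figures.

Trapezoidal AUC_0→14:
  [0→1.5]: (0.00+19.65)/2 × 1.5 = 14.7375
  [1.5→3.5]: (19.65+22.17)/2 × 2 = 41.82
  [3.5→7.5]: (22.17+15.61)/2 × 4 = 75.56
  [7.5→8]: (15.61+14.81)/2 × 0.5 = 7.605
  [8→10]: (14.81+11.95)/2 × 2 = 26.76
  [10→12]: (11.95+9.63)/2 × 2 = 21.58
  [12→14]: (9.63+7.75)/2 × 2 = 17.38
  Sum = 205.4425 mcg/mL·hr

AUC = 205 mcg/mL·hr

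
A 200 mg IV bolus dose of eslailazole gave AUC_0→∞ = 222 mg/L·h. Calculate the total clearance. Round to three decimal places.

CL = Dose_iv / AUC_0→∞
   = 200 / 222 = 0.900901 L/h

CL = 0.901 L/h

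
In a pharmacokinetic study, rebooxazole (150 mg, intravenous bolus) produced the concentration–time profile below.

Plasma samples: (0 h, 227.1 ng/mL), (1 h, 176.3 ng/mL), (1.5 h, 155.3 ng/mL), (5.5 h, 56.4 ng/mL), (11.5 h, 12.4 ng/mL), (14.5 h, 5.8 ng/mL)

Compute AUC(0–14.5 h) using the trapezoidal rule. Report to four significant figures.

AUC = 941.7 ng/mL·h

Trapezoidal AUC_0→14.5:
  [0→1]: (227.1+176.3)/2 × 1 = 201.7
  [1→1.5]: (176.3+155.3)/2 × 0.5 = 82.9
  [1.5→5.5]: (155.3+56.4)/2 × 4 = 423.4
  [5.5→11.5]: (56.4+12.4)/2 × 6 = 206.4
  [11.5→14.5]: (12.4+5.8)/2 × 3 = 27.3
  Sum = 941.7 ng/mL·h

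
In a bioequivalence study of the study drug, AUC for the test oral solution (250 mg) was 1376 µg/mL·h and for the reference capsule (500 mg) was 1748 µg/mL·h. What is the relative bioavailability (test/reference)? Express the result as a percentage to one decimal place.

F_rel = 157.4%

F_rel = (AUC_test/D_test) / (AUC_ref/D_ref)
      = (1376/250) / (1748/500)
      = 5.504 / 3.496 = 1.5744 = 157.44%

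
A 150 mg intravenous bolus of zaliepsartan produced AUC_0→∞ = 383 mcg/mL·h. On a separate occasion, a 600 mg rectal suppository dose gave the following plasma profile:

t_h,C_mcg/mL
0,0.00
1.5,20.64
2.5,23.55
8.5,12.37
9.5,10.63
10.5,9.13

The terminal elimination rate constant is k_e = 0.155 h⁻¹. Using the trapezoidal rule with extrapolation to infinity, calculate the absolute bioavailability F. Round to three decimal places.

F = 0.147

Trapezoidal AUC_0→10.5 (rectal suppository):
  [0→1.5]: (0.00+20.64)/2 × 1.5 = 15.48
  [1.5→2.5]: (20.64+23.55)/2 × 1 = 22.095
  [2.5→8.5]: (23.55+12.37)/2 × 6 = 107.76
  [8.5→9.5]: (12.37+10.63)/2 × 1 = 11.5
  [9.5→10.5]: (10.63+9.13)/2 × 1 = 9.88
  Sum = 166.715 mcg/mL·h
Tail: C_last/k_e = 9.13/0.155 = 58.903
AUC_0→∞ (rectal suppository) = 166.715 + 58.903 = 225.618 mcg/mL·h
F = (AUC_ev/D_ev)/(AUC_iv/D_iv) = (225.618/600)/(383/150) = 0.37603/2.55333 = 0.1473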